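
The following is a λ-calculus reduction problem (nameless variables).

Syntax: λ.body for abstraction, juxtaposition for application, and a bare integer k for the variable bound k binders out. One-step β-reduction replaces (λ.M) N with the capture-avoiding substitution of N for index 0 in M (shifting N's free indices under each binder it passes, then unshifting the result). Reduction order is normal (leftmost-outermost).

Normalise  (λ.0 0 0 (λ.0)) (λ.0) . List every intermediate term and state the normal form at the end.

Answer: normal form = λ.0  (in 4 steps)

Derivation:
  start: (λ.0 0 0 (λ.0)) (λ.0)
  →1  (λ.0) (λ.0) (λ.0) (λ.0)
  →2  (λ.0) (λ.0) (λ.0)
  →3  (λ.0) (λ.0)
  →4  λ.0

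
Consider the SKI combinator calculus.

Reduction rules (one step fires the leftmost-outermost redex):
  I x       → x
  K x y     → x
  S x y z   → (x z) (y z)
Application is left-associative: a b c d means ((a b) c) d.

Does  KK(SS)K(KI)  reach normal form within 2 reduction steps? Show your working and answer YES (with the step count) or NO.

  start: KK(SS)K(KI)
  step 1: KK(KI)
  step 2: K

Answer: YES — reaches normal form K in 2 ≤ 2 steps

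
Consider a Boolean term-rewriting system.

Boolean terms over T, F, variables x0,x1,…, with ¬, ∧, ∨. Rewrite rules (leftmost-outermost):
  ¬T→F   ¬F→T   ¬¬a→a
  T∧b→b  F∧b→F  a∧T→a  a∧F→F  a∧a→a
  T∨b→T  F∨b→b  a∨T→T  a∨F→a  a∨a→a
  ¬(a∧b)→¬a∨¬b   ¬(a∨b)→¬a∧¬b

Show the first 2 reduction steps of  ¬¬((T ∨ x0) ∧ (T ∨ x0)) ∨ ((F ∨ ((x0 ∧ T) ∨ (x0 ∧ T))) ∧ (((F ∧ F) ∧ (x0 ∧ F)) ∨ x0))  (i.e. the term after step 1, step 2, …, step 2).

Answer: after 2 steps: (T ∨ x0) ∨ ((F ∨ ((x0 ∧ T) ∨ (x0 ∧ T))) ∧ (((F ∧ F) ∧ (x0 ∧ F)) ∨ x0))

Working:
  start: ¬¬((T ∨ x0) ∧ (T ∨ x0)) ∨ ((F ∨ ((x0 ∧ T) ∨ (x0 ∧ T))) ∧ (((F ∧ F) ∧ (x0 ∧ F)) ∨ x0))
  →1  ((T ∨ x0) ∧ (T ∨ x0)) ∨ ((F ∨ ((x0 ∧ T) ∨ (x0 ∧ T))) ∧ (((F ∧ F) ∧ (x0 ∧ F)) ∨ x0))
  →2  (T ∨ x0) ∨ ((F ∨ ((x0 ∧ T) ∨ (x0 ∧ T))) ∧ (((F ∧ F) ∧ (x0 ∧ F)) ∨ x0))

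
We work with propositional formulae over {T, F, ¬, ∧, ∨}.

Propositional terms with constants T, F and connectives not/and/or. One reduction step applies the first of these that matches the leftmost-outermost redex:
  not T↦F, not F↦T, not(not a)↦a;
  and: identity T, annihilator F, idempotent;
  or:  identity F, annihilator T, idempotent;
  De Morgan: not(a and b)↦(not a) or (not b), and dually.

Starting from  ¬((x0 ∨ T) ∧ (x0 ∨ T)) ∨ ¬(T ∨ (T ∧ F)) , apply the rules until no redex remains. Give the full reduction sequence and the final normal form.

  start: ¬((x0 ∨ T) ∧ (x0 ∨ T)) ∨ ¬(T ∨ (T ∧ F))
  step 1: (¬(x0 ∨ T) ∨ ¬(x0 ∨ T)) ∨ ¬(T ∨ (T ∧ F))
  step 2: ¬(x0 ∨ T) ∨ ¬(T ∨ (T ∧ F))
  step 3: (¬x0 ∧ ¬T) ∨ ¬(T ∨ (T ∧ F))
  step 4: (¬x0 ∧ F) ∨ ¬(T ∨ (T ∧ F))
  step 5: F ∨ ¬(T ∨ (T ∧ F))
  step 6: ¬(T ∨ (T ∧ F))
  step 7: ¬T ∧ ¬(T ∧ F)
  step 8: F ∧ ¬(T ∧ F)
  step 9: F

Answer: normal form = F  (in 9 steps)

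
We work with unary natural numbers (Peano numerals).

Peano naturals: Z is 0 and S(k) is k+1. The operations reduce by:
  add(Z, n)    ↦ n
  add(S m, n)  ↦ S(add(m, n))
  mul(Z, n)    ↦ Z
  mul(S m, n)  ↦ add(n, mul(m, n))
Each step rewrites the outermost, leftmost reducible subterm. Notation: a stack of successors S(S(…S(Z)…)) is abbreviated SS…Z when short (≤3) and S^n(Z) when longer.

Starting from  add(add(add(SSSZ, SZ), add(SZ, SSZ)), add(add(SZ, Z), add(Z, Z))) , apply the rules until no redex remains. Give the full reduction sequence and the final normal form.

Answer: normal form = S^8(Z)  (in 24 steps)

Reduction:
  start: add(add(add(SSSZ, SZ), add(SZ, SSZ)), add(add(SZ, Z), add(Z, Z)))
  [1] add(add(S(add(SSZ, SZ)), add(SZ, SSZ)), add(add(SZ, Z), add(Z, Z)))
  [2] add(S(add(add(SSZ, SZ), add(SZ, SSZ))), add(add(SZ, Z), add(Z, Z)))
  [3] S(add(add(add(SSZ, SZ), add(SZ, SSZ)), add(add(SZ, Z), add(Z, Z))))
  [4] S(add(add(S(add(SZ, SZ)), add(SZ, SSZ)), add(add(SZ, Z), add(Z, Z))))
  [5] S(add(S(add(add(SZ, SZ), add(SZ, SSZ))), add(add(SZ, Z), add(Z, Z))))
  [6] S(S(add(add(add(SZ, SZ), add(SZ, SSZ)), add(add(SZ, Z), add(Z, Z)))))
  [7] S(S(add(add(S(add(Z, SZ)), add(SZ, SSZ)), add(add(SZ, Z), add(Z, Z)))))
  [8] S(S(add(S(add(add(Z, SZ), add(SZ, SSZ))), add(add(SZ, Z), add(Z, Z)))))
  [9] S(S(S(add(add(add(Z, SZ), add(SZ, SSZ)), add(add(SZ, Z), add(Z, Z))))))
  [10] S(S(S(add(add(SZ, add(SZ, SSZ)), add(add(SZ, Z), add(Z, Z))))))
  [11] S(S(S(add(S(add(Z, add(SZ, SSZ))), add(add(SZ, Z), add(Z, Z))))))
  [12] S(S(S(S(add(add(Z, add(SZ, SSZ)), add(add(SZ, Z), add(Z, Z)))))))
  [13] S(S(S(S(add(add(SZ, SSZ), add(add(SZ, Z), add(Z, Z)))))))
  [14] S(S(S(S(add(S(add(Z, SSZ)), add(add(SZ, Z), add(Z, Z)))))))
  [15] S(S(S(S(S(add(add(Z, SSZ), add(add(SZ, Z), add(Z, Z))))))))
  [16] S(S(S(S(S(add(SSZ, add(add(SZ, Z), add(Z, Z))))))))
  [17] S(S(S(S(S(S(add(SZ, add(add(SZ, Z), add(Z, Z)))))))))
  [18] S(S(S(S(S(S(S(add(Z, add(add(SZ, Z), add(Z, Z))))))))))
  [19] S(S(S(S(S(S(S(add(add(SZ, Z), add(Z, Z)))))))))
  [20] S(S(S(S(S(S(S(add(S(add(Z, Z)), add(Z, Z)))))))))
  [21] S(S(S(S(S(S(S(S(add(add(Z, Z), add(Z, Z))))))))))
  [22] S(S(S(S(S(S(S(S(add(Z, add(Z, Z))))))))))
  [23] S(S(S(S(S(S(S(S(add(Z, Z)))))))))
  [24] S^8(Z)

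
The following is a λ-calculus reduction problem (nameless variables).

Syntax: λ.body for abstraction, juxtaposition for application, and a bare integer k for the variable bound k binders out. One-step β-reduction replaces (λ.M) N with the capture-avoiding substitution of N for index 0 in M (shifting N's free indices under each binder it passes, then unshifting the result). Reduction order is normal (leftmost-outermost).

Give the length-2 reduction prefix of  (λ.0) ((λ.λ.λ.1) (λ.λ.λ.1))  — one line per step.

  start: (λ.0) ((λ.λ.λ.1) (λ.λ.λ.1))
  →1  (λ.λ.λ.1) (λ.λ.λ.1)
  →2  λ.λ.1

Answer: after 2 steps: λ.λ.1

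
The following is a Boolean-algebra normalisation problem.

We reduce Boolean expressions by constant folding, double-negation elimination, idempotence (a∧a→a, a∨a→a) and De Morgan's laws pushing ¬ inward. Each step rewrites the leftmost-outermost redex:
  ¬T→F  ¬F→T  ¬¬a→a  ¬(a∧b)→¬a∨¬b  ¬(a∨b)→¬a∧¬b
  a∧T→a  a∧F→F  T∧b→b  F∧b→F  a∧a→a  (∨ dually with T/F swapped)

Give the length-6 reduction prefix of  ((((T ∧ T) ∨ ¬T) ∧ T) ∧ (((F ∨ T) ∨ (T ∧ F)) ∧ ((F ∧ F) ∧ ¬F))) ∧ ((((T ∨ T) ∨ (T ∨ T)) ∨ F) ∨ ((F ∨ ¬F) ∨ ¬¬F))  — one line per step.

  start: ((((T ∧ T) ∨ ¬T) ∧ T) ∧ (((F ∨ T) ∨ (T ∧ F)) ∧ ((F ∧ F) ∧ ¬F))) ∧ ((((T ∨ T) ∨ (T ∨ T)) ∨ F) ∨ ((F ∨ ¬F) ∨ ¬¬F))
  [1] (((T ∧ T) ∨ ¬T) ∧ (((F ∨ T) ∨ (T ∧ F)) ∧ ((F ∧ F) ∧ ¬F))) ∧ ((((T ∨ T) ∨ (T ∨ T)) ∨ F) ∨ ((F ∨ ¬F) ∨ ¬¬F))
  [2] ((T ∨ ¬T) ∧ (((F ∨ T) ∨ (T ∧ F)) ∧ ((F ∧ F) ∧ ¬F))) ∧ ((((T ∨ T) ∨ (T ∨ T)) ∨ F) ∨ ((F ∨ ¬F) ∨ ¬¬F))
  [3] (T ∧ (((F ∨ T) ∨ (T ∧ F)) ∧ ((F ∧ F) ∧ ¬F))) ∧ ((((T ∨ T) ∨ (T ∨ T)) ∨ F) ∨ ((F ∨ ¬F) ∨ ¬¬F))
  [4] (((F ∨ T) ∨ (T ∧ F)) ∧ ((F ∧ F) ∧ ¬F)) ∧ ((((T ∨ T) ∨ (T ∨ T)) ∨ F) ∨ ((F ∨ ¬F) ∨ ¬¬F))
  [5] ((T ∨ (T ∧ F)) ∧ ((F ∧ F) ∧ ¬F)) ∧ ((((T ∨ T) ∨ (T ∨ T)) ∨ F) ∨ ((F ∨ ¬F) ∨ ¬¬F))
  [6] (T ∧ ((F ∧ F) ∧ ¬F)) ∧ ((((T ∨ T) ∨ (T ∨ T)) ∨ F) ∨ ((F ∨ ¬F) ∨ ¬¬F))

Answer: after 6 steps: (T ∧ ((F ∧ F) ∧ ¬F)) ∧ ((((T ∨ T) ∨ (T ∨ T)) ∨ F) ∨ ((F ∨ ¬F) ∨ ¬¬F))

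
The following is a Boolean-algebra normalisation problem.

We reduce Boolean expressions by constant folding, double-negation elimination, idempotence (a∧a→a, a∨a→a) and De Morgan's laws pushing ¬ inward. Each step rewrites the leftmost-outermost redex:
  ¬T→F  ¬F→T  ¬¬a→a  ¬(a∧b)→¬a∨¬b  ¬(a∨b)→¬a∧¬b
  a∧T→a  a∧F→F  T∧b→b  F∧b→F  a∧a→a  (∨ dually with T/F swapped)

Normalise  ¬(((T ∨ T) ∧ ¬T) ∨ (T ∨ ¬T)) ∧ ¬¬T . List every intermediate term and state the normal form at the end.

Answer: normal form = F  (in 12 steps)

Derivation:
  start: ¬(((T ∨ T) ∧ ¬T) ∨ (T ∨ ¬T)) ∧ ¬¬T
  step 1: (¬((T ∨ T) ∧ ¬T) ∧ ¬(T ∨ ¬T)) ∧ ¬¬T
  step 2: ((¬(T ∨ T) ∨ ¬¬T) ∧ ¬(T ∨ ¬T)) ∧ ¬¬T
  step 3: (((¬T ∧ ¬T) ∨ ¬¬T) ∧ ¬(T ∨ ¬T)) ∧ ¬¬T
  step 4: ((¬T ∨ ¬¬T) ∧ ¬(T ∨ ¬T)) ∧ ¬¬T
  step 5: ((F ∨ ¬¬T) ∧ ¬(T ∨ ¬T)) ∧ ¬¬T
  step 6: (¬¬T ∧ ¬(T ∨ ¬T)) ∧ ¬¬T
  step 7: (T ∧ ¬(T ∨ ¬T)) ∧ ¬¬T
  step 8: ¬(T ∨ ¬T) ∧ ¬¬T
  step 9: (¬T ∧ ¬¬T) ∧ ¬¬T
  step 10: (F ∧ ¬¬T) ∧ ¬¬T
  step 11: F ∧ ¬¬T
  step 12: F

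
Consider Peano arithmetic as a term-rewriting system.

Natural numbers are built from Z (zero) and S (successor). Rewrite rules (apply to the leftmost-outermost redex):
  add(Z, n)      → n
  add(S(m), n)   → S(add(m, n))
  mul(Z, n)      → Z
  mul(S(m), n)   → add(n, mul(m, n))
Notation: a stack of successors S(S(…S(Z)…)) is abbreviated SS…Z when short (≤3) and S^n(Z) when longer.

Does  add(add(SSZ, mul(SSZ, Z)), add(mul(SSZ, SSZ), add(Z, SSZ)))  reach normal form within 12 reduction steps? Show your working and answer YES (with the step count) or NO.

Answer: NO — after 12 steps the term is S(S(add(add(SSZ, mul(SZ, SSZ)), add(Z, SSZ)))), not yet normal

Working:
  start: add(add(SSZ, mul(SSZ, Z)), add(mul(SSZ, SSZ), add(Z, SSZ)))
  →1  add(S(add(SZ, mul(SSZ, Z))), add(mul(SSZ, SSZ), add(Z, SSZ)))
  →2  S(add(add(SZ, mul(SSZ, Z)), add(mul(SSZ, SSZ), add(Z, SSZ))))
  →3  S(add(S(add(Z, mul(SSZ, Z))), add(mul(SSZ, SSZ), add(Z, SSZ))))
  →4  S(S(add(add(Z, mul(SSZ, Z)), add(mul(SSZ, SSZ), add(Z, SSZ)))))
  →5  S(S(add(mul(SSZ, Z), add(mul(SSZ, SSZ), add(Z, SSZ)))))
  →6  S(S(add(add(Z, mul(SZ, Z)), add(mul(SSZ, SSZ), add(Z, SSZ)))))
  →7  S(S(add(mul(SZ, Z), add(mul(SSZ, SSZ), add(Z, SSZ)))))
  →8  S(S(add(add(Z, mul(Z, Z)), add(mul(SSZ, SSZ), add(Z, SSZ)))))
  →9  S(S(add(mul(Z, Z), add(mul(SSZ, SSZ), add(Z, SSZ)))))
  →10  S(S(add(Z, add(mul(SSZ, SSZ), add(Z, SSZ)))))
  →11  S(S(add(mul(SSZ, SSZ), add(Z, SSZ))))
  →12  S(S(add(add(SSZ, mul(SZ, SSZ)), add(Z, SSZ))))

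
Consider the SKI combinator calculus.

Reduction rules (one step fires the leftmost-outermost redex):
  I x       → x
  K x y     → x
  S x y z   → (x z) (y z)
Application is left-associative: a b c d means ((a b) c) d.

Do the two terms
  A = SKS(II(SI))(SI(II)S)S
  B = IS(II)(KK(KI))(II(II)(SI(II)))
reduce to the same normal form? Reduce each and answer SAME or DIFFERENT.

Term A:
  start: SKS(II(SI))(SI(II)S)S
  →1  K(II(SI))(S(II(SI)))(SI(II)S)S
  →2  II(SI)(SI(II)S)S
  →3  I(SI)(SI(II)S)S
  →4  SI(SI(II)S)S
  →5  IS(SI(II)SS)
  →6  S(SI(II)SS)
  →7  S(IS(IIS)S)
  →8  S(S(IIS)S)
  →9  S(S(IS)S)
  →10  S(SSS)

Term B:
  start: IS(II)(KK(KI))(II(II)(SI(II)))
  →1  S(II)(KK(KI))(II(II)(SI(II)))
  →2  II(II(II)(SI(II)))(KK(KI)(II(II)(SI(II))))
  →3  I(II(II)(SI(II)))(KK(KI)(II(II)(SI(II))))
  →4  II(II)(SI(II))(KK(KI)(II(II)(SI(II))))
  →5  I(II)(SI(II))(KK(KI)(II(II)(SI(II))))
  →6  II(SI(II))(KK(KI)(II(II)(SI(II))))
  →7  I(SI(II))(KK(KI)(II(II)(SI(II))))
  →8  SI(II)(KK(KI)(II(II)(SI(II))))
  →9  I(KK(KI)(II(II)(SI(II))))(II(KK(KI)(II(II)(SI(II)))))
  →10  KK(KI)(II(II)(SI(II)))(II(KK(KI)(II(II)(SI(II)))))
  →11  K(II(II)(SI(II)))(II(KK(KI)(II(II)(SI(II)))))
  →12  II(II)(SI(II))
  →13  I(II)(SI(II))
  →14  II(SI(II))
  →15  I(SI(II))
  →16  SI(II)
  →17  SII

Answer: DIFFERENT — A ⇓ S(SSS), B ⇓ SII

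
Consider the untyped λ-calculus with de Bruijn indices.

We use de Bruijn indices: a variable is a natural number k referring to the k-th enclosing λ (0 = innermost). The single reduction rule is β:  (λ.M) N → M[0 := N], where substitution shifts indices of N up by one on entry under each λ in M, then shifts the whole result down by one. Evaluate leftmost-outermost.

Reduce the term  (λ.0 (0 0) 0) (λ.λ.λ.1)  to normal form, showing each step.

  start: (λ.0 (0 0) 0) (λ.λ.λ.1)
  →1  (λ.λ.λ.1) ((λ.λ.λ.1) (λ.λ.λ.1)) (λ.λ.λ.1)
  →2  (λ.λ.1) (λ.λ.λ.1)
  →3  λ.λ.λ.λ.1

Answer: normal form = λ.λ.λ.λ.1  (in 3 steps)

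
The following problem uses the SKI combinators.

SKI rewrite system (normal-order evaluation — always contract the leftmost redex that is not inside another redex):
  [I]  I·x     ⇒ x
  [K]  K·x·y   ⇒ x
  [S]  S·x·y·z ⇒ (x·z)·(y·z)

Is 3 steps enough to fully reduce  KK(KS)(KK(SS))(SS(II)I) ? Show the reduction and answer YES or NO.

Answer: YES — reaches normal form K in 3 ≤ 3 steps

Derivation:
  start: KK(KS)(KK(SS))(SS(II)I)
  →1  K(KK(SS))(SS(II)I)
  →2  KK(SS)
  →3  K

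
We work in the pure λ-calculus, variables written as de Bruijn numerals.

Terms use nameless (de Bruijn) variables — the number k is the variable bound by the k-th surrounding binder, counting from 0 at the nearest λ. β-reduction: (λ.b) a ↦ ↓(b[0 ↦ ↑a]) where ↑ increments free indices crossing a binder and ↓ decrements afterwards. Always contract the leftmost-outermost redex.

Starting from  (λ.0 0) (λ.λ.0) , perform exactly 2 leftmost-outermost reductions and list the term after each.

Answer: after 2 steps: λ.0

Reduction:
  start: (λ.0 0) (λ.λ.0)
  [1] (λ.λ.0) (λ.λ.0)
  [2] λ.0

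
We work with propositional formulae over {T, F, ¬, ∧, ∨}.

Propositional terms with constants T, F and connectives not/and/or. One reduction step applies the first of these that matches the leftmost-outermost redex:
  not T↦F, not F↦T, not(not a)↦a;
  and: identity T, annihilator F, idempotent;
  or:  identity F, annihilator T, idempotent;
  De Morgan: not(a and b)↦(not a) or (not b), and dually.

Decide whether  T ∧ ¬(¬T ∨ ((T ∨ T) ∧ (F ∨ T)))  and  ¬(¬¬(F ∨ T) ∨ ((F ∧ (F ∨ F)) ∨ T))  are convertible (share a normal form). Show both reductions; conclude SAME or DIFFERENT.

Term A:
  start: T ∧ ¬(¬T ∨ ((T ∨ T) ∧ (F ∨ T)))
  step 1: ¬(¬T ∨ ((T ∨ T) ∧ (F ∨ T)))
  step 2: ¬¬T ∧ ¬((T ∨ T) ∧ (F ∨ T))
  step 3: T ∧ ¬((T ∨ T) ∧ (F ∨ T))
  step 4: ¬((T ∨ T) ∧ (F ∨ T))
  step 5: ¬(T ∨ T) ∨ ¬(F ∨ T)
  step 6: (¬T ∧ ¬T) ∨ ¬(F ∨ T)
  step 7: ¬T ∨ ¬(F ∨ T)
  step 8: F ∨ ¬(F ∨ T)
  step 9: ¬(F ∨ T)
  step 10: ¬F ∧ ¬T
  step 11: T ∧ ¬T
  step 12: ¬T
  step 13: F

Term B:
  start: ¬(¬¬(F ∨ T) ∨ ((F ∧ (F ∨ F)) ∨ T))
  step 1: ¬¬¬(F ∨ T) ∧ ¬((F ∧ (F ∨ F)) ∨ T)
  step 2: ¬(F ∨ T) ∧ ¬((F ∧ (F ∨ F)) ∨ T)
  step 3: (¬F ∧ ¬T) ∧ ¬((F ∧ (F ∨ F)) ∨ T)
  step 4: (T ∧ ¬T) ∧ ¬((F ∧ (F ∨ F)) ∨ T)
  step 5: ¬T ∧ ¬((F ∧ (F ∨ F)) ∨ T)
  step 6: F ∧ ¬((F ∧ (F ∨ F)) ∨ T)
  step 7: F

Answer: SAME — A ⇓ F, B ⇓ F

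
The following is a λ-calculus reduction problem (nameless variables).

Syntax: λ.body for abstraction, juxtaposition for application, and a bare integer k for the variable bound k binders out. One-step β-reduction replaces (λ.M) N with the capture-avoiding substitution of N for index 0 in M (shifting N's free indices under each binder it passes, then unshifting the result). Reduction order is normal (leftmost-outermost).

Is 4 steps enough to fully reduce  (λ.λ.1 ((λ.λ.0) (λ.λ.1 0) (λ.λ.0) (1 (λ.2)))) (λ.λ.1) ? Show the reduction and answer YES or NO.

Answer: NO — after 4 steps the term is λ.λ.(λ.λ.0) ((λ.λ.1) (λ.λ.λ.1)), not yet normal

Reduction:
  start: (λ.λ.1 ((λ.λ.0) (λ.λ.1 0) (λ.λ.0) (1 (λ.2)))) (λ.λ.1)
  step 1: λ.(λ.λ.1) ((λ.λ.0) (λ.λ.1 0) (λ.λ.0) ((λ.λ.1) (λ.λ.λ.1)))
  step 2: λ.λ.(λ.λ.0) (λ.λ.1 0) (λ.λ.0) ((λ.λ.1) (λ.λ.λ.1))
  step 3: λ.λ.(λ.0) (λ.λ.0) ((λ.λ.1) (λ.λ.λ.1))
  step 4: λ.λ.(λ.λ.0) ((λ.λ.1) (λ.λ.λ.1))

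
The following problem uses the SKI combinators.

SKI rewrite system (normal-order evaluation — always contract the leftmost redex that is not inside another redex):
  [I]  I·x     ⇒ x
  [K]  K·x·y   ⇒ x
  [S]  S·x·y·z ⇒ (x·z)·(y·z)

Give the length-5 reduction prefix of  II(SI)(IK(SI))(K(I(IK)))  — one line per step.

Answer: after 5 steps: I(IK)

Derivation:
  start: II(SI)(IK(SI))(K(I(IK)))
  →1  I(SI)(IK(SI))(K(I(IK)))
  →2  SI(IK(SI))(K(I(IK)))
  →3  I(K(I(IK)))(IK(SI)(K(I(IK))))
  →4  K(I(IK))(IK(SI)(K(I(IK))))
  →5  I(IK)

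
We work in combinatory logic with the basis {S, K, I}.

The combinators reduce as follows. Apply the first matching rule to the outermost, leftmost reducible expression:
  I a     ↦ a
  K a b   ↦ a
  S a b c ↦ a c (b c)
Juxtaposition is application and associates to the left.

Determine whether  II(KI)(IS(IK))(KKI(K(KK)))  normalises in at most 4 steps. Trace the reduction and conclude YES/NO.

  start: II(KI)(IS(IK))(KKI(K(KK)))
  [1] I(KI)(IS(IK))(KKI(K(KK)))
  [2] KI(IS(IK))(KKI(K(KK)))
  [3] I(KKI(K(KK)))
  [4] KKI(K(KK))

Answer: NO — after 4 steps the term is KKI(K(KK)), not yet normal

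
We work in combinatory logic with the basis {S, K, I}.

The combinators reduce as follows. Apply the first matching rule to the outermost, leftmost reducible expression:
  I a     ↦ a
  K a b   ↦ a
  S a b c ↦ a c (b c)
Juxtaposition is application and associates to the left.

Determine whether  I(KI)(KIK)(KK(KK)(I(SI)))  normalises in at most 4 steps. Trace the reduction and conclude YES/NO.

Answer: NO — after 4 steps the term is K(I(SI)), not yet normal

Reduction:
  start: I(KI)(KIK)(KK(KK)(I(SI)))
  [1] KI(KIK)(KK(KK)(I(SI)))
  [2] I(KK(KK)(I(SI)))
  [3] KK(KK)(I(SI))
  [4] K(I(SI))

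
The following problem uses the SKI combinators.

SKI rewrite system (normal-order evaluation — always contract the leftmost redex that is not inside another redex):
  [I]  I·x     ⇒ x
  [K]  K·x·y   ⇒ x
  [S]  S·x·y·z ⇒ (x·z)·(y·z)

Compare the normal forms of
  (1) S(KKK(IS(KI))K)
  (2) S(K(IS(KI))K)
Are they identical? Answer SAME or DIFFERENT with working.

Term A:
  start: S(KKK(IS(KI))K)
  [1] S(K(IS(KI))K)
  [2] S(IS(KI))
  [3] S(S(KI))

Term B:
  start: S(K(IS(KI))K)
  [1] S(IS(KI))
  [2] S(S(KI))

Answer: SAME — A ⇓ S(S(KI)), B ⇓ S(S(KI))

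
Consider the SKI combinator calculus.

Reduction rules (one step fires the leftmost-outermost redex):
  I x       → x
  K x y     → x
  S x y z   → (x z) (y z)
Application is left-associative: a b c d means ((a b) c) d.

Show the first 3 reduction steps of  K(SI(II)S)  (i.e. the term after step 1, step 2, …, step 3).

Answer: after 3 steps: K(S(IS))

Working:
  start: K(SI(II)S)
  [1] K(IS(IIS))
  [2] K(S(IIS))
  [3] K(S(IS))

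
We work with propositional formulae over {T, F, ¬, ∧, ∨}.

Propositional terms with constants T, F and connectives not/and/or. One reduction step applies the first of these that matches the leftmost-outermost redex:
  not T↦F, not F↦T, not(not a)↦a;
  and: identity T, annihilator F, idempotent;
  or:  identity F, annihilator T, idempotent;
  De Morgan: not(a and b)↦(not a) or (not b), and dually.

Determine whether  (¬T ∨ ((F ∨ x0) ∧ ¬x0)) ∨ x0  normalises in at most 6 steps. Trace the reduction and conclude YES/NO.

Answer: YES — reaches normal form (x0 ∧ ¬x0) ∨ x0 in 3 ≤ 6 steps

Reduction:
  start: (¬T ∨ ((F ∨ x0) ∧ ¬x0)) ∨ x0
  →1  (F ∨ ((F ∨ x0) ∧ ¬x0)) ∨ x0
  →2  ((F ∨ x0) ∧ ¬x0) ∨ x0
  →3  (x0 ∧ ¬x0) ∨ x0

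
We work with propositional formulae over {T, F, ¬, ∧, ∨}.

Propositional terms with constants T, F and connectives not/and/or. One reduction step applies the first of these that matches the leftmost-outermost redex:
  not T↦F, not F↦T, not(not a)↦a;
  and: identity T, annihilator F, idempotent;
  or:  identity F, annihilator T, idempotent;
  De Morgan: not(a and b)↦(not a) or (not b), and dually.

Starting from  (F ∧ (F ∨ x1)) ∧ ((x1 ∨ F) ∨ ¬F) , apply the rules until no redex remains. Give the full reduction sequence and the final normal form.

  start: (F ∧ (F ∨ x1)) ∧ ((x1 ∨ F) ∨ ¬F)
  step 1: F ∧ ((x1 ∨ F) ∨ ¬F)
  step 2: F

Answer: normal form = F  (in 2 steps)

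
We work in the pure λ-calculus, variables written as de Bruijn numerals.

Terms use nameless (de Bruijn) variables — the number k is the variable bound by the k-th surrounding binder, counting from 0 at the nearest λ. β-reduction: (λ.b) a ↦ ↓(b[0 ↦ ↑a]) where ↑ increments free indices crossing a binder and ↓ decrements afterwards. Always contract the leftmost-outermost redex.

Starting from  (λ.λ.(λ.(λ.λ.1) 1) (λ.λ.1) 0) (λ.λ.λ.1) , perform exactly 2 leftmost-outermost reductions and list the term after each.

Answer: after 2 steps: λ.(λ.λ.1) 0 0

Derivation:
  start: (λ.λ.(λ.(λ.λ.1) 1) (λ.λ.1) 0) (λ.λ.λ.1)
  →1  λ.(λ.(λ.λ.1) 1) (λ.λ.1) 0
  →2  λ.(λ.λ.1) 0 0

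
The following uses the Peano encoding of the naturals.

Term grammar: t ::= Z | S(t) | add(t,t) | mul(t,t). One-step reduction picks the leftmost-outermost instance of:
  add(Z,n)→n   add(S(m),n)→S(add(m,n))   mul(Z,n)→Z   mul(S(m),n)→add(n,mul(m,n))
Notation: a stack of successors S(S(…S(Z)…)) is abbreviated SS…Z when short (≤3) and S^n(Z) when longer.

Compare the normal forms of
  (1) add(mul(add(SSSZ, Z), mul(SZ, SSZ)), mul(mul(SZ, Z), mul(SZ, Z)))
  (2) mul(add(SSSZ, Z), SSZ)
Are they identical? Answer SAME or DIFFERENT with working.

Answer: SAME — A ⇓ S^6(Z), B ⇓ S^6(Z)

Working:
Term A:
  start: add(mul(add(SSSZ, Z), mul(SZ, SSZ)), mul(mul(SZ, Z), mul(SZ, Z)))
  [1] add(mul(S(add(SSZ, Z)), mul(SZ, SSZ)), mul(mul(SZ, Z), mul(SZ, Z)))
  [2] add(add(mul(SZ, SSZ), mul(add(SSZ, Z), mul(SZ, SSZ))), mul(mul(SZ, Z), mul(SZ, Z)))
  [3] add(add(add(SSZ, mul(Z, SSZ)), mul(add(SSZ, Z), mul(SZ, SSZ))), mul(mul(SZ, Z), mul(SZ, Z)))
  [4] add(add(S(add(SZ, mul(Z, SSZ))), mul(add(SSZ, Z), mul(SZ, SSZ))), mul(mul(SZ, Z), mul(SZ, Z)))
  [5] add(S(add(add(SZ, mul(Z, SSZ)), mul(add(SSZ, Z), mul(SZ, SSZ)))), mul(mul(SZ, Z), mul(SZ, Z)))
  [6] S(add(add(add(SZ, mul(Z, SSZ)), mul(add(SSZ, Z), mul(SZ, SSZ))), mul(mul(SZ, Z), mul(SZ, Z))))
  [7] S(add(add(S(add(Z, mul(Z, SSZ))), mul(add(SSZ, Z), mul(SZ, SSZ))), mul(mul(SZ, Z), mul(SZ, Z))))
  [8] S(add(S(add(add(Z, mul(Z, SSZ)), mul(add(SSZ, Z), mul(SZ, SSZ)))), mul(mul(SZ, Z), mul(SZ, Z))))
  [9] S(S(add(add(add(Z, mul(Z, SSZ)), mul(add(SSZ, Z), mul(SZ, SSZ))), mul(mul(SZ, Z), mul(SZ, Z)))))
  [10] S(S(add(add(mul(Z, SSZ), mul(add(SSZ, Z), mul(SZ, SSZ))), mul(mul(SZ, Z), mul(SZ, Z)))))
  [11] S(S(add(add(Z, mul(add(SSZ, Z), mul(SZ, SSZ))), mul(mul(SZ, Z), mul(SZ, Z)))))
  [12] S(S(add(mul(add(SSZ, Z), mul(SZ, SSZ)), mul(mul(SZ, Z), mul(SZ, Z)))))
  [13] S(S(add(mul(S(add(SZ, Z)), mul(SZ, SSZ)), mul(mul(SZ, Z), mul(SZ, Z)))))
  [14] S(S(add(add(mul(SZ, SSZ), mul(add(SZ, Z), mul(SZ, SSZ))), mul(mul(SZ, Z), mul(SZ, Z)))))
  [15] S(S(add(add(add(SSZ, mul(Z, SSZ)), mul(add(SZ, Z), mul(SZ, SSZ))), mul(mul(SZ, Z), mul(SZ, Z)))))
  [16] S(S(add(add(S(add(SZ, mul(Z, SSZ))), mul(add(SZ, Z), mul(SZ, SSZ))), mul(mul(SZ, Z), mul(SZ, Z)))))
  [17] S(S(add(S(add(add(SZ, mul(Z, SSZ)), mul(add(SZ, Z), mul(SZ, SSZ)))), mul(mul(SZ, Z), mul(SZ, Z)))))
  [18] S(S(S(add(add(add(SZ, mul(Z, SSZ)), mul(add(SZ, Z), mul(SZ, SSZ))), mul(mul(SZ, Z), mul(SZ, Z))))))
  [19] S(S(S(add(add(S(add(Z, mul(Z, SSZ))), mul(add(SZ, Z), mul(SZ, SSZ))), mul(mul(SZ, Z), mul(SZ, Z))))))
  [20] S(S(S(add(S(add(add(Z, mul(Z, SSZ)), mul(add(SZ, Z), mul(SZ, SSZ)))), mul(mul(SZ, Z), mul(SZ, Z))))))
  [21] S(S(S(S(add(add(add(Z, mul(Z, SSZ)), mul(add(SZ, Z), mul(SZ, SSZ))), mul(mul(SZ, Z), mul(SZ, Z)))))))
  [22] S(S(S(S(add(add(mul(Z, SSZ), mul(add(SZ, Z), mul(SZ, SSZ))), mul(mul(SZ, Z), mul(SZ, Z)))))))
  [23] S(S(S(S(add(add(Z, mul(add(SZ, Z), mul(SZ, SSZ))), mul(mul(SZ, Z), mul(SZ, Z)))))))
  [24] S(S(S(S(add(mul(add(SZ, Z), mul(SZ, SSZ)), mul(mul(SZ, Z), mul(SZ, Z)))))))
  [25] S(S(S(S(add(mul(S(add(Z, Z)), mul(SZ, SSZ)), mul(mul(SZ, Z), mul(SZ, Z)))))))
  [26] S(S(S(S(add(add(mul(SZ, SSZ), mul(add(Z, Z), mul(SZ, SSZ))), mul(mul(SZ, Z), mul(SZ, Z)))))))
  [27] S(S(S(S(add(add(add(SSZ, mul(Z, SSZ)), mul(add(Z, Z), mul(SZ, SSZ))), mul(mul(SZ, Z), mul(SZ, Z)))))))
  [28] S(S(S(S(add(add(S(add(SZ, mul(Z, SSZ))), mul(add(Z, Z), mul(SZ, SSZ))), mul(mul(SZ, Z), mul(SZ, Z)))))))
  [29] S(S(S(S(add(S(add(add(SZ, mul(Z, SSZ)), mul(add(Z, Z), mul(SZ, SSZ)))), mul(mul(SZ, Z), mul(SZ, Z)))))))
  [30] S(S(S(S(S(add(add(add(SZ, mul(Z, SSZ)), mul(add(Z, Z), mul(SZ, SSZ))), mul(mul(SZ, Z), mul(SZ, Z))))))))
  [31] S(S(S(S(S(add(add(S(add(Z, mul(Z, SSZ))), mul(add(Z, Z), mul(SZ, SSZ))), mul(mul(SZ, Z), mul(SZ, Z))))))))
  [32] S(S(S(S(S(add(S(add(add(Z, mul(Z, SSZ)), mul(add(Z, Z), mul(SZ, SSZ)))), mul(mul(SZ, Z), mul(SZ, Z))))))))
  [33] S(S(S(S(S(S(add(add(add(Z, mul(Z, SSZ)), mul(add(Z, Z), mul(SZ, SSZ))), mul(mul(SZ, Z), mul(SZ, Z)))))))))
  [34] S(S(S(S(S(S(add(add(mul(Z, SSZ), mul(add(Z, Z), mul(SZ, SSZ))), mul(mul(SZ, Z), mul(SZ, Z)))))))))
  [35] S(S(S(S(S(S(add(add(Z, mul(add(Z, Z), mul(SZ, SSZ))), mul(mul(SZ, Z), mul(SZ, Z)))))))))
  [36] S(S(S(S(S(S(add(mul(add(Z, Z), mul(SZ, SSZ)), mul(mul(SZ, Z), mul(SZ, Z)))))))))
  [37] S(S(S(S(S(S(add(mul(Z, mul(SZ, SSZ)), mul(mul(SZ, Z), mul(SZ, Z)))))))))
  [38] S(S(S(S(S(S(add(Z, mul(mul(SZ, Z), mul(SZ, Z)))))))))
  [39] S(S(S(S(S(S(mul(mul(SZ, Z), mul(SZ, Z))))))))
  [40] S(S(S(S(S(S(mul(add(Z, mul(Z, Z)), mul(SZ, Z))))))))
  [41] S(S(S(S(S(S(mul(mul(Z, Z), mul(SZ, Z))))))))
  [42] S(S(S(S(S(S(mul(Z, mul(SZ, Z))))))))
  [43] S^6(Z)

Term B:
  start: mul(add(SSSZ, Z), SSZ)
  [1] mul(S(add(SSZ, Z)), SSZ)
  [2] add(SSZ, mul(add(SSZ, Z), SSZ))
  [3] S(add(SZ, mul(add(SSZ, Z), SSZ)))
  [4] S(S(add(Z, mul(add(SSZ, Z), SSZ))))
  [5] S(S(mul(add(SSZ, Z), SSZ)))
  [6] S(S(mul(S(add(SZ, Z)), SSZ)))
  [7] S(S(add(SSZ, mul(add(SZ, Z), SSZ))))
  [8] S(S(S(add(SZ, mul(add(SZ, Z), SSZ)))))
  [9] S(S(S(S(add(Z, mul(add(SZ, Z), SSZ))))))
  [10] S(S(S(S(mul(add(SZ, Z), SSZ)))))
  [11] S(S(S(S(mul(S(add(Z, Z)), SSZ)))))
  [12] S(S(S(S(add(SSZ, mul(add(Z, Z), SSZ))))))
  [13] S(S(S(S(S(add(SZ, mul(add(Z, Z), SSZ)))))))
  [14] S(S(S(S(S(S(add(Z, mul(add(Z, Z), SSZ))))))))
  [15] S(S(S(S(S(S(mul(add(Z, Z), SSZ)))))))
  [16] S(S(S(S(S(S(mul(Z, SSZ)))))))
  [17] S^6(Z)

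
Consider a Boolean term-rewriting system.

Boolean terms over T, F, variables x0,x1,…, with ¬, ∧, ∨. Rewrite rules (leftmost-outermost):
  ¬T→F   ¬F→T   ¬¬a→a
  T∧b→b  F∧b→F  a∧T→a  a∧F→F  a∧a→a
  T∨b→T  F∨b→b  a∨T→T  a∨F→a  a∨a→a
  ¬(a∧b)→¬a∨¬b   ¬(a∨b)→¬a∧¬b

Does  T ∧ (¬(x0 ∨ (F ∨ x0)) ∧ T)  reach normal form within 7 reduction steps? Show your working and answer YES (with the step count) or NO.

Answer: YES — reaches normal form ¬x0 in 7 ≤ 7 steps

Working:
  start: T ∧ (¬(x0 ∨ (F ∨ x0)) ∧ T)
  [1] ¬(x0 ∨ (F ∨ x0)) ∧ T
  [2] ¬(x0 ∨ (F ∨ x0))
  [3] ¬x0 ∧ ¬(F ∨ x0)
  [4] ¬x0 ∧ (¬F ∧ ¬x0)
  [5] ¬x0 ∧ (T ∧ ¬x0)
  [6] ¬x0 ∧ ¬x0
  [7] ¬x0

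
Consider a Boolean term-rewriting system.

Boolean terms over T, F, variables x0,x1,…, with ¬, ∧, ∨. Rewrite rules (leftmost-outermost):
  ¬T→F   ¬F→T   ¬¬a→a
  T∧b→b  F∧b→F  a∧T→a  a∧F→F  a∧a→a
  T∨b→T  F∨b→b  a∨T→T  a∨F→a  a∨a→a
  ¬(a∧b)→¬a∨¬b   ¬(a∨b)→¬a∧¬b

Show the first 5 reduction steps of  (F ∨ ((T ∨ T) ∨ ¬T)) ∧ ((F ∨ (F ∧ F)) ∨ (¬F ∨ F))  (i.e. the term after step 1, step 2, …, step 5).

  start: (F ∨ ((T ∨ T) ∨ ¬T)) ∧ ((F ∨ (F ∧ F)) ∨ (¬F ∨ F))
  step 1: ((T ∨ T) ∨ ¬T) ∧ ((F ∨ (F ∧ F)) ∨ (¬F ∨ F))
  step 2: (T ∨ ¬T) ∧ ((F ∨ (F ∧ F)) ∨ (¬F ∨ F))
  step 3: T ∧ ((F ∨ (F ∧ F)) ∨ (¬F ∨ F))
  step 4: (F ∨ (F ∧ F)) ∨ (¬F ∨ F)
  step 5: (F ∧ F) ∨ (¬F ∨ F)

Answer: after 5 steps: (F ∧ F) ∨ (¬F ∨ F)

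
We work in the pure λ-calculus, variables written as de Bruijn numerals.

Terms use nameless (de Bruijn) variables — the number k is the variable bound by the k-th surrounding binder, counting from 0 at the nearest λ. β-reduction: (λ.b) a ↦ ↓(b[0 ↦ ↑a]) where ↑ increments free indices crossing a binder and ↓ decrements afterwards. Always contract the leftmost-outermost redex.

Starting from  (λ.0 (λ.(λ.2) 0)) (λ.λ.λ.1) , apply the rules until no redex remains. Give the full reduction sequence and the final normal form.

  start: (λ.0 (λ.(λ.2) 0)) (λ.λ.λ.1)
  →1  (λ.λ.λ.1) (λ.(λ.λ.λ.λ.1) 0)
  →2  λ.λ.1

Answer: normal form = λ.λ.1  (in 2 steps)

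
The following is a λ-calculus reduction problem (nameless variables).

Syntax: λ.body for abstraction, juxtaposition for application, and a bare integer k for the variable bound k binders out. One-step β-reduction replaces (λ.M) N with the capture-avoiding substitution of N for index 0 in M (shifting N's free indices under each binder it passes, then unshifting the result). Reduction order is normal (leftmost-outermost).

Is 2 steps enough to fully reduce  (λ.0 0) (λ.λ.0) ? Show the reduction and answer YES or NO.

  start: (λ.0 0) (λ.λ.0)
  step 1: (λ.λ.0) (λ.λ.0)
  step 2: λ.0

Answer: YES — reaches normal form λ.0 in 2 ≤ 2 steps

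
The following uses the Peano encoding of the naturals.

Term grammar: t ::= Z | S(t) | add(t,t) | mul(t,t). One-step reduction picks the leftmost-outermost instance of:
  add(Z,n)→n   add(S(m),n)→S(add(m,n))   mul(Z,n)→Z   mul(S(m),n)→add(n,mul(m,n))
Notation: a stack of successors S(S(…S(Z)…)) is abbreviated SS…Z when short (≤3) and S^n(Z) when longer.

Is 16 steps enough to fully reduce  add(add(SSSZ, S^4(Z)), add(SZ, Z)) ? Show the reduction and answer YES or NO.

Answer: YES — reaches normal form S^8(Z) in 14 ≤ 16 steps

Reduction:
  start: add(add(SSSZ, S^4(Z)), add(SZ, Z))
  [1] add(S(add(SSZ, S^4(Z))), add(SZ, Z))
  [2] S(add(add(SSZ, S^4(Z)), add(SZ, Z)))
  [3] S(add(S(add(SZ, S^4(Z))), add(SZ, Z)))
  [4] S(S(add(add(SZ, S^4(Z)), add(SZ, Z))))
  [5] S(S(add(S(add(Z, S^4(Z))), add(SZ, Z))))
  [6] S(S(S(add(add(Z, S^4(Z)), add(SZ, Z)))))
  [7] S(S(S(add(S^4(Z), add(SZ, Z)))))
  [8] S(S(S(S(add(SSSZ, add(SZ, Z))))))
  [9] S(S(S(S(S(add(SSZ, add(SZ, Z)))))))
  [10] S(S(S(S(S(S(add(SZ, add(SZ, Z))))))))
  [11] S(S(S(S(S(S(S(add(Z, add(SZ, Z)))))))))
  [12] S(S(S(S(S(S(S(add(SZ, Z))))))))
  [13] S(S(S(S(S(S(S(S(add(Z, Z)))))))))
  [14] S^8(Z)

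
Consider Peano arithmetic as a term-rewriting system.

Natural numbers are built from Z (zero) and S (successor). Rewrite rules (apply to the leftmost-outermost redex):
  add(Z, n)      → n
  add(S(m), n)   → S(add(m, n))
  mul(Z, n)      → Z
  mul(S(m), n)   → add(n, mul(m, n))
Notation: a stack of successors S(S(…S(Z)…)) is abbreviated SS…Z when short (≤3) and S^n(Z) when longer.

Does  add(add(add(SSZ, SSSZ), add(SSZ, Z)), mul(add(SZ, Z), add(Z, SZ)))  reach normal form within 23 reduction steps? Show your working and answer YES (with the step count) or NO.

  start: add(add(add(SSZ, SSSZ), add(SSZ, Z)), mul(add(SZ, Z), add(Z, SZ)))
  →1  add(add(S(add(SZ, SSSZ)), add(SSZ, Z)), mul(add(SZ, Z), add(Z, SZ)))
  →2  add(S(add(add(SZ, SSSZ), add(SSZ, Z))), mul(add(SZ, Z), add(Z, SZ)))
  →3  S(add(add(add(SZ, SSSZ), add(SSZ, Z)), mul(add(SZ, Z), add(Z, SZ))))
  →4  S(add(add(S(add(Z, SSSZ)), add(SSZ, Z)), mul(add(SZ, Z), add(Z, SZ))))
  →5  S(add(S(add(add(Z, SSSZ), add(SSZ, Z))), mul(add(SZ, Z), add(Z, SZ))))
  →6  S(S(add(add(add(Z, SSSZ), add(SSZ, Z)), mul(add(SZ, Z), add(Z, SZ)))))
  →7  S(S(add(add(SSSZ, add(SSZ, Z)), mul(add(SZ, Z), add(Z, SZ)))))
  →8  S(S(add(S(add(SSZ, add(SSZ, Z))), mul(add(SZ, Z), add(Z, SZ)))))
  →9  S(S(S(add(add(SSZ, add(SSZ, Z)), mul(add(SZ, Z), add(Z, SZ))))))
  →10  S(S(S(add(S(add(SZ, add(SSZ, Z))), mul(add(SZ, Z), add(Z, SZ))))))
  →11  S(S(S(S(add(add(SZ, add(SSZ, Z)), mul(add(SZ, Z), add(Z, SZ)))))))
  →12  S(S(S(S(add(S(add(Z, add(SSZ, Z))), mul(add(SZ, Z), add(Z, SZ)))))))
  →13  S(S(S(S(S(add(add(Z, add(SSZ, Z)), mul(add(SZ, Z), add(Z, SZ))))))))
  →14  S(S(S(S(S(add(add(SSZ, Z), mul(add(SZ, Z), add(Z, SZ))))))))
  →15  S(S(S(S(S(add(S(add(SZ, Z)), mul(add(SZ, Z), add(Z, SZ))))))))
  →16  S(S(S(S(S(S(add(add(SZ, Z), mul(add(SZ, Z), add(Z, SZ)))))))))
  →17  S(S(S(S(S(S(add(S(add(Z, Z)), mul(add(SZ, Z), add(Z, SZ)))))))))
  →18  S(S(S(S(S(S(S(add(add(Z, Z), mul(add(SZ, Z), add(Z, SZ))))))))))
  →19  S(S(S(S(S(S(S(add(Z, mul(add(SZ, Z), add(Z, SZ))))))))))
  →20  S(S(S(S(S(S(S(mul(add(SZ, Z), add(Z, SZ)))))))))
  →21  S(S(S(S(S(S(S(mul(S(add(Z, Z)), add(Z, SZ)))))))))
  →22  S(S(S(S(S(S(S(add(add(Z, SZ), mul(add(Z, Z), add(Z, SZ))))))))))
  →23  S(S(S(S(S(S(S(add(SZ, mul(add(Z, Z), add(Z, SZ))))))))))

Answer: NO — after 23 steps the term is S(S(S(S(S(S(S(add(SZ, mul(add(Z, Z), add(Z, SZ)))))))))), not yet normal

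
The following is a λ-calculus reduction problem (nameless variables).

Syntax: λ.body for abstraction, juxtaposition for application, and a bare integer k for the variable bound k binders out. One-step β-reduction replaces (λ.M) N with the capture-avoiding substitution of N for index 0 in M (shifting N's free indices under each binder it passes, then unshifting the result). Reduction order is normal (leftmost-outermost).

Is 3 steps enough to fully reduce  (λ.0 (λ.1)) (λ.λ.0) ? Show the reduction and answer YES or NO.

Answer: YES — reaches normal form λ.0 in 2 ≤ 3 steps

Derivation:
  start: (λ.0 (λ.1)) (λ.λ.0)
  [1] (λ.λ.0) (λ.λ.λ.0)
  [2] λ.0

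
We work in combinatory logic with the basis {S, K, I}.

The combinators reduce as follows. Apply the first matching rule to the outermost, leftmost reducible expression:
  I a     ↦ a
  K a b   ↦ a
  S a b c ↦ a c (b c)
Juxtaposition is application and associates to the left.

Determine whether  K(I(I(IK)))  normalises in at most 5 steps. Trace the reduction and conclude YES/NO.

  start: K(I(I(IK)))
  →1  K(I(IK))
  →2  K(IK)
  →3  KK

Answer: YES — reaches normal form KK in 3 ≤ 5 steps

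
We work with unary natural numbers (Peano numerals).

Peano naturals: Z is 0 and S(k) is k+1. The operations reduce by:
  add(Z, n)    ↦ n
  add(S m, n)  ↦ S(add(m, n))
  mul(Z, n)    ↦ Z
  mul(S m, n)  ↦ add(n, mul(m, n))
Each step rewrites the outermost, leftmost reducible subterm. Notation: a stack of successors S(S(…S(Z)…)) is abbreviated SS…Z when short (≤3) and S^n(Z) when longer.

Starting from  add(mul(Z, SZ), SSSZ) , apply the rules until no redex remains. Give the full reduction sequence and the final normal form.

Answer: normal form = SSSZ  (in 2 steps)

Reduction:
  start: add(mul(Z, SZ), SSSZ)
  step 1: add(Z, SSSZ)
  step 2: SSSZ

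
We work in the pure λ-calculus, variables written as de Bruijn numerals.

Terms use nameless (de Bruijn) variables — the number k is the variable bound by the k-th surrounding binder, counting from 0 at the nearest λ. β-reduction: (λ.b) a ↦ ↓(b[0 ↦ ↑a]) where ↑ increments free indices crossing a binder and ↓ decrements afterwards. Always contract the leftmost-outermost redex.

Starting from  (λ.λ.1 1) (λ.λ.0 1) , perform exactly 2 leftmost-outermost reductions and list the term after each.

  start: (λ.λ.1 1) (λ.λ.0 1)
  step 1: λ.(λ.λ.0 1) (λ.λ.0 1)
  step 2: λ.λ.0 (λ.λ.0 1)

Answer: after 2 steps: λ.λ.0 (λ.λ.0 1)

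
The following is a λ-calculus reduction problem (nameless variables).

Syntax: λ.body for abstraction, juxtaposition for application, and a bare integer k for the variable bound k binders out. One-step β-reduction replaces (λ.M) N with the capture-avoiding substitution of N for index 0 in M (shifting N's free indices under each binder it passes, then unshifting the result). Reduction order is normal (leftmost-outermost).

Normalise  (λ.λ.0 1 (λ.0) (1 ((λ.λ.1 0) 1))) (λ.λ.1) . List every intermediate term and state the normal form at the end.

  start: (λ.λ.0 1 (λ.0) (1 ((λ.λ.1 0) 1))) (λ.λ.1)
  step 1: λ.0 (λ.λ.1) (λ.0) ((λ.λ.1) ((λ.λ.1 0) (λ.λ.1)))
  step 2: λ.0 (λ.λ.1) (λ.0) (λ.(λ.λ.1 0) (λ.λ.1))
  step 3: λ.0 (λ.λ.1) (λ.0) (λ.λ.(λ.λ.1) 0)
  step 4: λ.0 (λ.λ.1) (λ.0) (λ.λ.λ.1)

Answer: normal form = λ.0 (λ.λ.1) (λ.0) (λ.λ.λ.1)  (in 4 steps)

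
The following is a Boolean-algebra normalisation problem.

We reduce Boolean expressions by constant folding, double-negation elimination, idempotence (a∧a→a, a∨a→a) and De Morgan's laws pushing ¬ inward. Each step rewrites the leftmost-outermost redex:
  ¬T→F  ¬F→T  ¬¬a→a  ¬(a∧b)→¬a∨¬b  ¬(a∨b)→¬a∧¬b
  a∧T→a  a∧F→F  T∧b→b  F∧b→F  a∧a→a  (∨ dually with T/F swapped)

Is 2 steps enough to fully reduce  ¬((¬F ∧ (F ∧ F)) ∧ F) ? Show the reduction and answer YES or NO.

  start: ¬((¬F ∧ (F ∧ F)) ∧ F)
  [1] ¬(¬F ∧ (F ∧ F)) ∨ ¬F
  [2] (¬¬F ∨ ¬(F ∧ F)) ∨ ¬F

Answer: NO — after 2 steps the term is (¬¬F ∨ ¬(F ∧ F)) ∨ ¬F, not yet normal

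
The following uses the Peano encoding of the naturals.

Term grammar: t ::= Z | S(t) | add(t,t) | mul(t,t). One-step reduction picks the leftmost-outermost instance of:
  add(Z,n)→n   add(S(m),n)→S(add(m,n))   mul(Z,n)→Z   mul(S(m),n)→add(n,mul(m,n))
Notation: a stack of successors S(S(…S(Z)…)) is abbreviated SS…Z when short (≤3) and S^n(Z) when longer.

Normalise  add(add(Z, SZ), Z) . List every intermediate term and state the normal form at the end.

Answer: normal form = SZ  (in 3 steps)

Derivation:
  start: add(add(Z, SZ), Z)
  step 1: add(SZ, Z)
  step 2: S(add(Z, Z))
  step 3: SZ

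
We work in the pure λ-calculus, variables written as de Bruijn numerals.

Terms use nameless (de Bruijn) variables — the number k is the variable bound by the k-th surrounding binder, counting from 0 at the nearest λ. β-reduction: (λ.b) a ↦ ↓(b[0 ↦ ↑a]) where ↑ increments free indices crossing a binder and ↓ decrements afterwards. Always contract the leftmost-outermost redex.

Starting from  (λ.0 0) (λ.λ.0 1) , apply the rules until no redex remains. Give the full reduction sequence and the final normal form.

Answer: normal form = λ.0 (λ.λ.0 1)  (in 2 steps)

Derivation:
  start: (λ.0 0) (λ.λ.0 1)
  →1  (λ.λ.0 1) (λ.λ.0 1)
  →2  λ.0 (λ.λ.0 1)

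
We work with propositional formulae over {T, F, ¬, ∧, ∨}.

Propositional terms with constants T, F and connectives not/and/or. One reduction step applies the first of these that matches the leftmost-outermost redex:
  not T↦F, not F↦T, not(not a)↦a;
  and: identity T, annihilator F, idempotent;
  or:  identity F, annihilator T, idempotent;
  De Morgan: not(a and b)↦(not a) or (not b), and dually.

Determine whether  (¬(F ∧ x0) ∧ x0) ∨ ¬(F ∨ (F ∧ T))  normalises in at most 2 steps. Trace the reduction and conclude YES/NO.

Answer: NO — after 2 steps the term is ((T ∨ ¬x0) ∧ x0) ∨ ¬(F ∨ (F ∧ T)), not yet normal

Reduction:
  start: (¬(F ∧ x0) ∧ x0) ∨ ¬(F ∨ (F ∧ T))
  [1] ((¬F ∨ ¬x0) ∧ x0) ∨ ¬(F ∨ (F ∧ T))
  [2] ((T ∨ ¬x0) ∧ x0) ∨ ¬(F ∨ (F ∧ T))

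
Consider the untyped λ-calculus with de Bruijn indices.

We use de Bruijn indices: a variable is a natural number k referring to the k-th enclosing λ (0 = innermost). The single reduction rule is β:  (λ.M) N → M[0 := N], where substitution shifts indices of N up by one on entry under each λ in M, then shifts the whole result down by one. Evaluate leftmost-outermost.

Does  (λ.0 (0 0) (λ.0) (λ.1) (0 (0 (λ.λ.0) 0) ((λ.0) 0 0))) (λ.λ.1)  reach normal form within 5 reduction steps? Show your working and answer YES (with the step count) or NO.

Answer: NO — after 5 steps the term is (λ.λ.1) ((λ.λ.1) ((λ.λ.1) (λ.λ.0) (λ.λ.1)) ((λ.0) (λ.λ.1) (λ.λ.1))), not yet normal

Reduction:
  start: (λ.0 (0 0) (λ.0) (λ.1) (0 (0 (λ.λ.0) 0) ((λ.0) 0 0))) (λ.λ.1)
  step 1: (λ.λ.1) ((λ.λ.1) (λ.λ.1)) (λ.0) (λ.λ.λ.1) ((λ.λ.1) ((λ.λ.1) (λ.λ.0) (λ.λ.1)) ((λ.0) (λ.λ.1) (λ.λ.1)))
  step 2: (λ.(λ.λ.1) (λ.λ.1)) (λ.0) (λ.λ.λ.1) ((λ.λ.1) ((λ.λ.1) (λ.λ.0) (λ.λ.1)) ((λ.0) (λ.λ.1) (λ.λ.1)))
  step 3: (λ.λ.1) (λ.λ.1) (λ.λ.λ.1) ((λ.λ.1) ((λ.λ.1) (λ.λ.0) (λ.λ.1)) ((λ.0) (λ.λ.1) (λ.λ.1)))
  step 4: (λ.λ.λ.1) (λ.λ.λ.1) ((λ.λ.1) ((λ.λ.1) (λ.λ.0) (λ.λ.1)) ((λ.0) (λ.λ.1) (λ.λ.1)))
  step 5: (λ.λ.1) ((λ.λ.1) ((λ.λ.1) (λ.λ.0) (λ.λ.1)) ((λ.0) (λ.λ.1) (λ.λ.1)))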